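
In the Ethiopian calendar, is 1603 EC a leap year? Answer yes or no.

1603 mod 4 = 3; in the Ethiopian calendar a year is leap when year mod 4 = 3, so it is a leap year.

yes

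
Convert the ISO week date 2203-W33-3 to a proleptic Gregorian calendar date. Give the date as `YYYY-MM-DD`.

ISO week 1 of 2203 is the week containing the first Thursday of 2203.
Week 33, day 3 (Wednesday) lands on 2203-08-17.

2203-08-17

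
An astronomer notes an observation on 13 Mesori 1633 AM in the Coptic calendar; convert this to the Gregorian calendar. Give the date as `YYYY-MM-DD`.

1917-08-19

Both dates share Julian Day Number 2421460; in the Gregorian calendar that is 19 August 1917 CE.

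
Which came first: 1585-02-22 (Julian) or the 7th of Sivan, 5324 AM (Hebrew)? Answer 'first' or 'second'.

second

The two dates have Julian Day Numbers 2300032 and 2292447 respectively.
Since 2292447 < 2300032, the second date comes first.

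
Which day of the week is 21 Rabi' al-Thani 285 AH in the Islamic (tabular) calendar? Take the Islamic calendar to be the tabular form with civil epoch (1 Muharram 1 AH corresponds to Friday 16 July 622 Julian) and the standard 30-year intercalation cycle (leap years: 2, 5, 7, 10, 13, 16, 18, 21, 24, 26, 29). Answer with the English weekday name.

Wednesday

In the proleptic Gregorian calendar this is 21 May 898 (JDN 2049189).
JDN 2049189 mod 7 = 2, and JDN 0 was a Monday, so this is a Wednesday.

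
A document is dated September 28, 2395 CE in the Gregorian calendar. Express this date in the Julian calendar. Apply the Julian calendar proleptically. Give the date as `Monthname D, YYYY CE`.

September 12, 2395 CE

At this point the Julian calendar is 16 days behind the Gregorian.
28 September 2395 Gregorian − 16 days → 12 September 2395 Julian.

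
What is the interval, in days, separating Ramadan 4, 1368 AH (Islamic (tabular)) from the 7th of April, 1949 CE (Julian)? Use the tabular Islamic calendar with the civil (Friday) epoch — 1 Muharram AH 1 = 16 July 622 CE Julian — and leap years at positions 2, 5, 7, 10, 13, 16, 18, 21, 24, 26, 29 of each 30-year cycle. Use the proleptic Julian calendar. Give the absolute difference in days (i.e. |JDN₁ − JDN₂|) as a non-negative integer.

JDN of the first date = 2433098.
JDN of the second date = 2433027.
|2433027 − 2433098| = 71.

71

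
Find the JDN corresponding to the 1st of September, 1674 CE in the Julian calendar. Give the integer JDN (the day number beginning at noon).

In the Gregorian calendar the same day is 11 September 1674.
JDN 2299161 is 15 October 1582 CE (Gregorian); the target day is +33569 days from there, so JDN = 2332730.

2332730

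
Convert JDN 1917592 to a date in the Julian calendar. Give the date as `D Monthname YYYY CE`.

30 January 538 CE

The proleptic Gregorian equivalent of JDN 1917592 is 1 February 538.
In the Julian calendar that day is 30 January 538 CE.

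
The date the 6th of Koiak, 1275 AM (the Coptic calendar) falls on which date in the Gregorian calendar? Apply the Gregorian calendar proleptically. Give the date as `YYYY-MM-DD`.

Both dates share Julian Day Number 2290453; in the Gregorian calendar that is 12 December 1558 CE.

1558-12-12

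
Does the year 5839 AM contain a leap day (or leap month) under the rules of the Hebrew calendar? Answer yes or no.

Hebrew year 5839 is year 6 of its 19-year Metonic cycle; leap years are at positions 3, 6, 8, 11, 14, 17, 19, so it is a leap year (13 months).

yes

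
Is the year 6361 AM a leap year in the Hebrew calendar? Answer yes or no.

no

Hebrew year 6361 is year 15 of its 19-year Metonic cycle; leap years are at positions 3, 6, 8, 11, 14, 17, 19, so it is a common year (12 months).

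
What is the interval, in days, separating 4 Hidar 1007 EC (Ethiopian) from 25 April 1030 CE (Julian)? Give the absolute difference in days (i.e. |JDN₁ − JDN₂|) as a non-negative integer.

JDN of the first date = 2091725.
JDN of the second date = 2097380.
|2097380 − 2091725| = 5655.

5655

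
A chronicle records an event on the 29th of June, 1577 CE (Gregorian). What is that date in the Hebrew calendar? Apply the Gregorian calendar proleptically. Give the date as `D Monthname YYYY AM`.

Julian Day Number of the source date = 2297227.
Converting JDN 2297227 to the Hebrew calendar gives 4 Tammuz 5337 AM.

4 Tammuz 5337 AM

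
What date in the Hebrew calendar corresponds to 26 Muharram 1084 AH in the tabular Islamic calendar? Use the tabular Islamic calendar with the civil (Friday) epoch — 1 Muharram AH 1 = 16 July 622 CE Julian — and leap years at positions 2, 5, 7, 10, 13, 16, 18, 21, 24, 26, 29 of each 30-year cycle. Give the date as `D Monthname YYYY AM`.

The source date corresponds to 13 May 1673 in the Gregorian calendar (JDN 2332244).
That day falls on 27 Iyar 5433 AM in the Hebrew calendar.

27 Iyar 5433 AM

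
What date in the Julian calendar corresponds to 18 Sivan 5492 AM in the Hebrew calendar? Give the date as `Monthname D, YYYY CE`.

Both dates share Julian Day Number 2353822; in the Julian calendar that is 31 May 1732 CE.

May 31, 1732 CE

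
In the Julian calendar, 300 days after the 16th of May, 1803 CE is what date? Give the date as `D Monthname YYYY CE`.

Counting 300 days forward from JDN 2379739 reaches JDN 2380039, which is 11 March 1804 CE.

11 March 1804 CE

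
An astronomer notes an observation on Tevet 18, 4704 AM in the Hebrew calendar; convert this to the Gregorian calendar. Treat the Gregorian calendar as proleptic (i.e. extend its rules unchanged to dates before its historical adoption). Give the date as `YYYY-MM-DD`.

Julian Day Number of the source date = 2065840.
Converting JDN 2065840 to the Gregorian calendar gives 23 December 943 CE.

0943-12-23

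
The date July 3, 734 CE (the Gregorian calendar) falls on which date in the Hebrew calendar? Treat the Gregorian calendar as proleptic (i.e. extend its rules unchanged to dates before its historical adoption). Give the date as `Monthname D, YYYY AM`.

Both dates share Julian Day Number 1989331; in the Hebrew calendar that is 22 Tammuz 4494 AM.

Tammuz 22, 4494 AM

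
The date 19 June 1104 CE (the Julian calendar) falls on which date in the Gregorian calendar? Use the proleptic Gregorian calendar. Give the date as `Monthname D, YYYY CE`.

The Julian–Gregorian offset here is 7 days (Julian trailing).
19 June 1104 Julian + 7 days → 26 June 1104 Gregorian.

June 26, 1104 CE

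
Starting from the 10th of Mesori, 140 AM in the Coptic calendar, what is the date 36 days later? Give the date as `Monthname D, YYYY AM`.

JDN of the 10th of Mesori, 140 AM = 1876139.
1876139 + 36 = 1876175.
JDN 1876175 in the Coptic calendar is Thout 11, 141 AM.

Thout 11, 141 AM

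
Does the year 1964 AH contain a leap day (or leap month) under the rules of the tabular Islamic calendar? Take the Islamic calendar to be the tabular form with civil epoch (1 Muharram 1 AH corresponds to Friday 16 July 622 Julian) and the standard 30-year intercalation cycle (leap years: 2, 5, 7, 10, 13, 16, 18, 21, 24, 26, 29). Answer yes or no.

Year 1964 AH is year 14 of its 30-year cycle; leap positions are 2, 5, 7, 10, 13, 16, 18, 21, 24, 26, 29, so it is a common year (354 days).

no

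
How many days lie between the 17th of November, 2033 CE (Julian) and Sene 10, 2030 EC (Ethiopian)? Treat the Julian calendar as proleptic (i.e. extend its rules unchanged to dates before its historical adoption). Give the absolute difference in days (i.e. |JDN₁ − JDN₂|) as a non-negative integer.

1660

JDN of the first date = 2463932.
JDN of the second date = 2465592.
|2465592 − 2463932| = 1660.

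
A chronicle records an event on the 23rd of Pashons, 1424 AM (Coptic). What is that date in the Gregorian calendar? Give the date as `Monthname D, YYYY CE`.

May 29, 1708 CE

Julian Day Number of the source date = 2345043.
Converting JDN 2345043 to the Gregorian calendar gives 29 May 1708 CE.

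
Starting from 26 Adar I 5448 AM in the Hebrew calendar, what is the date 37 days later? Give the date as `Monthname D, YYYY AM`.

Nisan 4, 5448 AM

The starting date is JDN 2337647; 2337647 + 37 = 2337684.
JDN 2337684 corresponds to Nisan 4, 5448 AM.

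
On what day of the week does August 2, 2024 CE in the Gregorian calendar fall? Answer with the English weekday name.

Friday

2460525 ≡ 4 (mod 7); counting from Monday = 0 gives Friday.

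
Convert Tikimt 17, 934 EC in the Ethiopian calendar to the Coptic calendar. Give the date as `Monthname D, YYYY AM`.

Both dates share Julian Day Number 2065045; in the Coptic calendar that is 17 Paopi 658 AM.

Paopi 17, 658 AM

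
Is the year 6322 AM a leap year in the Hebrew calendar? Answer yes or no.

yes

Hebrew year 6322 is year 14 of its 19-year Metonic cycle; leap years are at positions 3, 6, 8, 11, 14, 17, 19, so it is a leap year (13 months).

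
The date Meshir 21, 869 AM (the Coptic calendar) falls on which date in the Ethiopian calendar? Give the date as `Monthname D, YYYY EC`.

Yekatit 21, 1145 EC

Julian Day Number of the source date = 2142237.
Converting JDN 2142237 to the Ethiopian calendar gives 21 Yekatit 1145 EC.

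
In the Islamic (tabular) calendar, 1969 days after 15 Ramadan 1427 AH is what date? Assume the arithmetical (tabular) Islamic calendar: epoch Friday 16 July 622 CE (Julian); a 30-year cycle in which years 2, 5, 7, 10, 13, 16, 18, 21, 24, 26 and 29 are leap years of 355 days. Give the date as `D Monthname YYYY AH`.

5 Rabi' al-Thani 1433 AH

The starting date is JDN 2454017; 2454017 + 1969 = 2455986.
JDN 2455986 corresponds to 5 Rabi' al-Thani 1433 AH.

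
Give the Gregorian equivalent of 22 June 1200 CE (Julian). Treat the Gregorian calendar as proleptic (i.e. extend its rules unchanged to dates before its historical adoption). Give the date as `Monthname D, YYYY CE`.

June 29, 1200 CE

For dates in this range the Gregorian date is 7 days ahead of the Julian.
22 June 1200 Julian + 7 days → 29 June 1200 Gregorian.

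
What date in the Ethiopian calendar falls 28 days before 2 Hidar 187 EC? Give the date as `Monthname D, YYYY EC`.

Tikimt 4, 187 EC

Counting 28 days back from JDN 1792218 reaches JDN 1792190, which is Tikimt 4, 187 EC.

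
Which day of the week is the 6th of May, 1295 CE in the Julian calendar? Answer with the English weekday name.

Friday

This is JDN 2194182 (13 May 1295 Gregorian).
Since JDN mod 7 = 4 (0 = Monday), the day is Friday.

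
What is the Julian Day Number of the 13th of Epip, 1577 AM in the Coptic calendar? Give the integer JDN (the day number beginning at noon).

In the Gregorian calendar the same day is 19 July 1861.
JDN 2451545 is 1 January 2000 CE (Gregorian); the target day is −50569 days from there, so JDN = 2400976.

2400976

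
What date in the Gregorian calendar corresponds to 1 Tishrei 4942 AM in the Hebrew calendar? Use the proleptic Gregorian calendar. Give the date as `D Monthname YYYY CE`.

Both dates share Julian Day Number 2152673; in the Gregorian calendar that is 19 September 1181 CE.

19 September 1181 CE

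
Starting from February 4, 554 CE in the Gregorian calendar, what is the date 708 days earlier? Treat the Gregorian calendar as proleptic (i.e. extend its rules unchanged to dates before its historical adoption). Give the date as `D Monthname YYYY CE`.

Counting 708 days back from JDN 1923439 reaches JDN 1922731, which is 27 February 552 CE.

27 February 552 CE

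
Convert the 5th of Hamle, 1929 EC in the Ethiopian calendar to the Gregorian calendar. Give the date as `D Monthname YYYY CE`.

Julian Day Number of the source date = 2428727.
Converting JDN 2428727 to the Gregorian calendar gives 12 July 1937 CE.

12 July 1937 CE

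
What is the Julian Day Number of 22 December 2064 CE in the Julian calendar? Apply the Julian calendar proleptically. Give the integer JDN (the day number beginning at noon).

2475290

In the Gregorian calendar the same day is 4 January 2065.
JDN 2451545 is 1 January 2000 CE (Gregorian); the target day is +23745 days from there, so JDN = 2475290.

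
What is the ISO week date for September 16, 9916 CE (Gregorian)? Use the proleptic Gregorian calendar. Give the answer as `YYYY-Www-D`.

9916-W37-6

The weekday is Saturday (ISO weekday 6).
That Saturday belongs to ISO week 37 of ISO year 9916.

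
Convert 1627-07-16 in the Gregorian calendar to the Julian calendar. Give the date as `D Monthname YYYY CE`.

For dates in this range the Gregorian date is 10 days ahead of the Julian.
16 July 1627 Gregorian − 10 days → 6 July 1627 Julian.

6 July 1627 CE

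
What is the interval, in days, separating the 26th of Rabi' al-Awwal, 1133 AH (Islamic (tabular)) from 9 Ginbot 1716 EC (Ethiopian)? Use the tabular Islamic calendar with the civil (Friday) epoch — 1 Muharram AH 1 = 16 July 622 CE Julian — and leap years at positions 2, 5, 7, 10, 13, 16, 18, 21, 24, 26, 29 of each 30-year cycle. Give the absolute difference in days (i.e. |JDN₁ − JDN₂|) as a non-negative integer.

1206

First date → JDN 2349667; second date → JDN 2350873.
The interval is |2349667 − 2350873| = 1206 days.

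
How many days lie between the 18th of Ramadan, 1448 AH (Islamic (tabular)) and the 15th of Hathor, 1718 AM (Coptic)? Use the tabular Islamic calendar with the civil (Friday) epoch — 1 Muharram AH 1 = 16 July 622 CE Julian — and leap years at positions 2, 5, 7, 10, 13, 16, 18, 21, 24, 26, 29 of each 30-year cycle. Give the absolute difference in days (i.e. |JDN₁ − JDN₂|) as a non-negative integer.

JDN of the first date = 2461462.
JDN of the second date = 2452238.
|2452238 − 2461462| = 9224.

9224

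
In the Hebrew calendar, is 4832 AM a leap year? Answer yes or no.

yes

Hebrew year 4832 is year 6 of its 19-year Metonic cycle; leap years are at positions 3, 6, 8, 11, 14, 17, 19, so it is a leap year (13 months).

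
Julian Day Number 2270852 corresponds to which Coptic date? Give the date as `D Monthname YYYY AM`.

JDN 2270852 is 13 April 1505 in the proleptic Gregorian calendar.
In the Coptic calendar that day is 8 Parmouti 1221 AM.

8 Parmouti 1221 AM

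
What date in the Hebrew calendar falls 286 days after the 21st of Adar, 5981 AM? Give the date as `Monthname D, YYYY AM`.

Counting 286 days forward from JDN 2532338 reaches JDN 2532624, which is Tevet 12, 5982 AM.

Tevet 12, 5982 AM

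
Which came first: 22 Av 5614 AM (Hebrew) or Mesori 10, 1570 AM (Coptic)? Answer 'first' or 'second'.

second

First date → JDN 2398447; second date → JDN 2398446.
JDN 2398446 < JDN 2398447, so the second date is earlier.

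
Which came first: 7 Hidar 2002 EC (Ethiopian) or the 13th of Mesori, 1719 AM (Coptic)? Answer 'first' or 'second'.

The two dates have Julian Day Numbers 2455152 and 2452871 respectively.
Since 2452871 < 2455152, the second date comes first.

second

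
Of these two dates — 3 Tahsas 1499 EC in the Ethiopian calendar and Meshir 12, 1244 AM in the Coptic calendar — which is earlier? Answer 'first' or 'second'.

first

Converting both to JDN: 2271457 vs 2279197; the smaller is the first.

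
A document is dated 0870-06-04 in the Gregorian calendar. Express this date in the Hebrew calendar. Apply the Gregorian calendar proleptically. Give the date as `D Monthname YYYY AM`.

27 Sivan 4630 AM

Julian Day Number of the source date = 2038976.
Converting JDN 2038976 to the Hebrew calendar gives 27 Sivan 4630 AM.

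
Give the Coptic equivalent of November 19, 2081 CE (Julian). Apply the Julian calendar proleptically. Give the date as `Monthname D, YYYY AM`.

The source date corresponds to 2 December 2081 in the Gregorian calendar (JDN 2481466).
That day falls on 23 Hathor 1798 AM in the Coptic calendar.

Hathor 23, 1798 AM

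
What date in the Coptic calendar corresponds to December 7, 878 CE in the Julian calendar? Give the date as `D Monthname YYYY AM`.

11 Koiak 595 AM

Julian Day Number of the source date = 2042088.
Converting JDN 2042088 to the Coptic calendar gives 11 Koiak 595 AM.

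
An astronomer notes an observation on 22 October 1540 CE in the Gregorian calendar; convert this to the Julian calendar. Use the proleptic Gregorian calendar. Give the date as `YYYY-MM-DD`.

The Julian–Gregorian offset here is 10 days (Julian trailing).
22 October 1540 Gregorian − 10 days → 12 October 1540 Julian.

1540-10-12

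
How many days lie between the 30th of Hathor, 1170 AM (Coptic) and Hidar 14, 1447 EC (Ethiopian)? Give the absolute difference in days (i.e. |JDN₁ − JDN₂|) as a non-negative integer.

JDN of the first date = 2252096.
JDN of the second date = 2252445.
|2252445 − 2252096| = 349.

349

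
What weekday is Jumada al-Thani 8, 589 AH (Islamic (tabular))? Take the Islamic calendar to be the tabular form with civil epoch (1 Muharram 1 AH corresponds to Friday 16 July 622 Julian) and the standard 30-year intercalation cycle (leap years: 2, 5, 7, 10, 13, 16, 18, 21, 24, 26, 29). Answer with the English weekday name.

Friday

This is JDN 2156963 (18 June 1193 Gregorian).
2156963 ≡ 4 (mod 7); counting from Monday = 0 gives Friday.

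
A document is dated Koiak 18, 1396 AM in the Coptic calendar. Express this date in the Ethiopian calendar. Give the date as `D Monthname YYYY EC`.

Julian Day Number of the source date = 2334661.
Converting JDN 2334661 to the Ethiopian calendar gives 18 Tahsas 1672 EC.

18 Tahsas 1672 EC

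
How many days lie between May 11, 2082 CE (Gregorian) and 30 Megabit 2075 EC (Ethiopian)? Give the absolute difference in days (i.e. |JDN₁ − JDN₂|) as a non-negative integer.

First date → JDN 2481626; second date → JDN 2481958.
The interval is |2481626 − 2481958| = 332 days.

332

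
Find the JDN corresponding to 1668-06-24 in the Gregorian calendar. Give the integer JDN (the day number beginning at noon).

2330460

JDN 2400001 is 17 November 1858 CE (Gregorian), MJD 0; the target day is −69541 days from there, so JDN = 2330460.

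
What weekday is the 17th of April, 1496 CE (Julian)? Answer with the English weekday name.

This is JDN 2267579 (26 April 1496 Gregorian).
JDN 2267579 mod 7 = 6, and JDN 0 was a Monday, so this is a Sunday.

Sunday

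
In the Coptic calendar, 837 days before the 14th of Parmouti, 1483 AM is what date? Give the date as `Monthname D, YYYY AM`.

The starting date is JDN 2366553; 2366553 − 837 = 2365716.
JDN 2365716 corresponds to Koiak 27, 1481 AM.

Koiak 27, 1481 AM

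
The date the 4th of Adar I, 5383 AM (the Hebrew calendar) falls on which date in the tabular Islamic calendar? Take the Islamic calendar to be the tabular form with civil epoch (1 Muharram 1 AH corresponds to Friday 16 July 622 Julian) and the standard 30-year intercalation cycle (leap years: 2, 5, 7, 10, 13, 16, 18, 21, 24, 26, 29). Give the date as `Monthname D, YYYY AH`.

The source date corresponds to 4 February 1623 in the Gregorian calendar (JDN 2313883).
That day falls on 3 Rabi' al-Thani 1032 AH in the tabular Islamic calendar.

Rabi' al-Thani 3, 1032 AH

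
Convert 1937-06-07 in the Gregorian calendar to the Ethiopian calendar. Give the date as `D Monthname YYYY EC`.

Julian Day Number of the source date = 2428692.
Converting JDN 2428692 to the Ethiopian calendar gives 30 Ginbot 1929 EC.

30 Ginbot 1929 EC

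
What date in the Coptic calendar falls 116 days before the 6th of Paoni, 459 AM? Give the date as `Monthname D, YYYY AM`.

Meshir 10, 459 AM

JDN of the 6th of Paoni, 459 AM = 1992589.
1992589 − 116 = 1992473.
JDN 1992473 in the Coptic calendar is Meshir 10, 459 AM.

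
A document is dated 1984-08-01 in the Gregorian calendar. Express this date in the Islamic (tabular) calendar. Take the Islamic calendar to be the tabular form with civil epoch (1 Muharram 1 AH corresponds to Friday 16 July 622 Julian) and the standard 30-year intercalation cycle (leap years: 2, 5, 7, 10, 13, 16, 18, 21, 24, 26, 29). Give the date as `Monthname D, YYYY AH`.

Both dates share Julian Day Number 2445914; in the tabular Islamic calendar that is 4 Dhu al-Qa'dah 1404 AH.

Dhu al-Qa'dah 4, 1404 AH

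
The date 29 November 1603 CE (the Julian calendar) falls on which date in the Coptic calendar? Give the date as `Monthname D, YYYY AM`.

The source date corresponds to 9 December 1603 in the Gregorian calendar (JDN 2306886).
That day falls on 2 Koiak 1320 AM in the Coptic calendar.

Koiak 2, 1320 AM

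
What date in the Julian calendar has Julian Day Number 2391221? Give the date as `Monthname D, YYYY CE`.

October 22, 1834 CE

The Gregorian equivalent of JDN 2391221 is 3 November 1834.
In the Julian calendar that day is October 22, 1834 CE.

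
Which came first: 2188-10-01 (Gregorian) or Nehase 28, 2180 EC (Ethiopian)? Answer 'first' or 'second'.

Converting both to JDN: 2520485 vs 2520458; the smaller is the second.

second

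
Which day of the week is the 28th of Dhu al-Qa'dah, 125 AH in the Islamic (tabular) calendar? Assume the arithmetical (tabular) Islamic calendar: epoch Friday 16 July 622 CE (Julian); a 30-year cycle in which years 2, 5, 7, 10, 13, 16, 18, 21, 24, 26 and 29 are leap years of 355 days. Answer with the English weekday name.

In the proleptic Gregorian calendar this is 26 September 743 (JDN 1992703).
1992703 ≡ 6 (mod 7); counting from Monday = 0 gives Sunday.

Sunday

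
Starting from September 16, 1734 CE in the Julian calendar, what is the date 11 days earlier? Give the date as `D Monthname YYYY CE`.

JDN of September 16, 1734 CE = 2354660.
2354660 − 11 = 2354649.
JDN 2354649 in the Julian calendar is 5 September 1734 CE.

5 September 1734 CE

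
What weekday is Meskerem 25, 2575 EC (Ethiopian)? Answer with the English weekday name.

Equivalently 9 October 2582 Gregorian, JDN 2664398.
JDN 2664398 mod 7 = 2, and JDN 0 was a Monday, so this is a Wednesday.

Wednesday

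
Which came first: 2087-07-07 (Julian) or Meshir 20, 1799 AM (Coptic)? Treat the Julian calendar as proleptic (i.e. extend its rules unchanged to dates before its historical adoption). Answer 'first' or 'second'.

First date → JDN 2483522; second date → JDN 2481918.
JDN 2481918 < JDN 2483522, so the second date is earlier.

second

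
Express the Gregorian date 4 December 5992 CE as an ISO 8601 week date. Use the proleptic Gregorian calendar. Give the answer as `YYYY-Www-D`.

5992-W49-5

The weekday is Friday (ISO weekday 5).
That Friday belongs to ISO week 49 of ISO year 5992.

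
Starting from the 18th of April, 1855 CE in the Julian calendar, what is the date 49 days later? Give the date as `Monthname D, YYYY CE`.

Counting 49 days forward from JDN 2398704 reaches JDN 2398753, which is June 6, 1855 CE.

June 6, 1855 CE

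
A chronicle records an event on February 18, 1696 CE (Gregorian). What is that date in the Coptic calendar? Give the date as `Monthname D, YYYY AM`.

Julian Day Number of the source date = 2340560.
Converting JDN 2340560 to the Coptic calendar gives 13 Meshir 1412 AM.

Meshir 13, 1412 AM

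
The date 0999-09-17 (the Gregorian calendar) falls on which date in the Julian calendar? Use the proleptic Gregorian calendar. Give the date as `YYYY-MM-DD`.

For dates in this range the Gregorian date is 5 days ahead of the Julian.
17 September 999 Gregorian − 5 days → 12 September 999 Julian.

0999-09-12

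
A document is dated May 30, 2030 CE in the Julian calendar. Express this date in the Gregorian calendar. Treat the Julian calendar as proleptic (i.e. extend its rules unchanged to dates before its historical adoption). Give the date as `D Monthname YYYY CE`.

12 June 2030 CE

At this point the Julian calendar is 13 days behind the Gregorian.
30 May 2030 Julian + 13 days → 12 June 2030 Gregorian.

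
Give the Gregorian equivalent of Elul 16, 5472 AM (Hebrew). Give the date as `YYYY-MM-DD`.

1712-09-17

Both dates share Julian Day Number 2346615; in the Gregorian calendar that is 17 September 1712 CE.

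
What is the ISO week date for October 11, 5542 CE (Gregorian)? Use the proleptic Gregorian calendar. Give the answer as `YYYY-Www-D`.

5542-W41-7

The weekday is Sunday (ISO weekday 7).
That Sunday belongs to ISO week 41 of ISO year 5542.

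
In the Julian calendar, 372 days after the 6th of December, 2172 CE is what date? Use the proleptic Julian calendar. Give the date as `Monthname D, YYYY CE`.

Counting 372 days forward from JDN 2514721 reaches JDN 2515093, which is December 13, 2173 CE.

December 13, 2173 CE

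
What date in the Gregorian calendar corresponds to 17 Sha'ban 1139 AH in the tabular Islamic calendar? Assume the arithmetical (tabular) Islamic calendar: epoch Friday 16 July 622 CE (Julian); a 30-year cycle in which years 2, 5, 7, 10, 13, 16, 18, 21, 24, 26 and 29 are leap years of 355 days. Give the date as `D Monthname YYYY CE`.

Julian Day Number of the source date = 2351932.
Converting JDN 2351932 to the Gregorian calendar gives 9 April 1727 CE.

9 April 1727 CE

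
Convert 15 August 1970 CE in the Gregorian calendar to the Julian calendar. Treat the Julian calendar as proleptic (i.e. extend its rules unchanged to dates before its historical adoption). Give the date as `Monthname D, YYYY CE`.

The Julian–Gregorian offset here is 13 days (Julian trailing).
15 August 1970 Gregorian − 13 days → 2 August 1970 Julian.

August 2, 1970 CE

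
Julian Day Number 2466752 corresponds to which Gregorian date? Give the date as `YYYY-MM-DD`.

JDN 2451545 is 1 Jan 2000; 2466752 is +15207 days from there.

2041-08-20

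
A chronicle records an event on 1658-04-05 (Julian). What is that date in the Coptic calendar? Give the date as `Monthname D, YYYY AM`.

The source date corresponds to 15 April 1658 in the Gregorian calendar (JDN 2326737).
That day falls on 10 Parmouti 1374 AM in the Coptic calendar.

Parmouti 10, 1374 AM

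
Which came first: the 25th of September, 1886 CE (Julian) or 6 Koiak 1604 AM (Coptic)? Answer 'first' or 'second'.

first

Converting both to JDN: 2410187 vs 2410621; the smaller is the first.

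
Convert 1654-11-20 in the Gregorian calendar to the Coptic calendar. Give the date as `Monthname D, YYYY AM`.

Hathor 14, 1371 AM

Both dates share Julian Day Number 2325495; in the Coptic calendar that is 14 Hathor 1371 AM.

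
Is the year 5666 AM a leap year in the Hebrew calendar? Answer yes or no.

Hebrew year 5666 is year 4 of its 19-year Metonic cycle; leap years are at positions 3, 6, 8, 11, 14, 17, 19, so it is a common year (12 months).

no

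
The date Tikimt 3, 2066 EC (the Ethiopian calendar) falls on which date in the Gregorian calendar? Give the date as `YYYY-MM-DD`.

Julian Day Number of the source date = 2478494.
Converting JDN 2478494 to the Gregorian calendar gives 13 October 2073 CE.

2073-10-13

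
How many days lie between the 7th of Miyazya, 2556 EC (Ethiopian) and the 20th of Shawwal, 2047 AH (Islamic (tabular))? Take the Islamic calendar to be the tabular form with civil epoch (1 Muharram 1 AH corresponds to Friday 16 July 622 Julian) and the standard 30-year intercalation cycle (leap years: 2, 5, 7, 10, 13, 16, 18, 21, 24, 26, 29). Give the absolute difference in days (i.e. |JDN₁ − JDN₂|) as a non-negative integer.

First date → JDN 2657651; second date → JDN 2673759.
The interval is |2657651 − 2673759| = 16108 days.

16108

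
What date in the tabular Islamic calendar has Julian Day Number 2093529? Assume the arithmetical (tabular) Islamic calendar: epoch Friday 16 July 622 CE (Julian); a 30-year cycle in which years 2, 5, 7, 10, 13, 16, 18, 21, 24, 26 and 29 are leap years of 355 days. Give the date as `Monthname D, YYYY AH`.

Jumada al-Thani 6, 410 AH

The proleptic Gregorian equivalent of JDN 2093529 is 15 October 1019.
In the tabular Islamic calendar that day is Jumada al-Thani 6, 410 AH.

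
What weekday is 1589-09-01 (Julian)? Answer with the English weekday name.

This is JDN 2301684 (11 September 1589 Gregorian).
2301684 ≡ 0 (mod 7); counting from Monday = 0 gives Monday.

Monday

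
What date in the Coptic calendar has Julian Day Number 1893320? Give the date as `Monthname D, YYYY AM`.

Mesori 25, 187 AM

The proleptic Gregorian equivalent of JDN 1893320 is 19 August 471.
In the Coptic calendar that day is Mesori 25, 187 AM.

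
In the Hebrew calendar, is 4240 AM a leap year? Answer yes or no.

yes

Hebrew year 4240 is year 3 of its 19-year Metonic cycle; leap years are at positions 3, 6, 8, 11, 14, 17, 19, so it is a leap year (13 months).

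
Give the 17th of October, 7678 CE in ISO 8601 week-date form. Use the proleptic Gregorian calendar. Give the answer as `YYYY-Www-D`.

7678-W42-1

The weekday is Monday (ISO weekday 1).
That Monday belongs to ISO week 42 of ISO year 7678.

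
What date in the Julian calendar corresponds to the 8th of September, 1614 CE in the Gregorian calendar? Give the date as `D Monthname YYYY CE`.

29 August 1614 CE

The Julian–Gregorian offset here is 10 days (Julian trailing).
8 September 1614 Gregorian − 10 days → 29 August 1614 Julian.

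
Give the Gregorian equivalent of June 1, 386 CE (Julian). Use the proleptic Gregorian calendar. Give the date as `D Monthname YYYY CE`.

For dates in this range the Gregorian date is 1 day ahead of the Julian.
1 June 386 Julian + 1 day → 2 June 386 Gregorian.

2 June 386 CE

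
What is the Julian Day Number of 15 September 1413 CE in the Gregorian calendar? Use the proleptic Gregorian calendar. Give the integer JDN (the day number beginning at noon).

JDN 2400001 is 17 November 1858 CE (Gregorian), MJD 0; the target day is −162596 days from there, so JDN = 2237405.

2237405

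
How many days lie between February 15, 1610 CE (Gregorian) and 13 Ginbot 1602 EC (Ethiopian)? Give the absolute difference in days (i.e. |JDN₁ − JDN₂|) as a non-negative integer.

92

First date → JDN 2309146; second date → JDN 2309238.
The interval is |2309146 − 2309238| = 92 days.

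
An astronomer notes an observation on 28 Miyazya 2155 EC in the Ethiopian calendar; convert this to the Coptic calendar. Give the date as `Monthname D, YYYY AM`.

Parmouti 28, 1879 AM

Both dates share Julian Day Number 2511206; in the Coptic calendar that is 28 Parmouti 1879 AM.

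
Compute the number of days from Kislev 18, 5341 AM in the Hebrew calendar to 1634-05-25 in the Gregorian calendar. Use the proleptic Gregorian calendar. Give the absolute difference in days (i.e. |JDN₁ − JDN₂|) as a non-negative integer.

19529

JDN of the first date = 2298482.
JDN of the second date = 2318011.
|2318011 − 2298482| = 19529.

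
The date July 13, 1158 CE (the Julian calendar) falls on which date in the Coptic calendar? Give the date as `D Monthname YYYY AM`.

The source date corresponds to 20 July 1158 in the proleptic Gregorian calendar (JDN 2144211).
That day falls on 19 Epip 874 AM in the Coptic calendar.

19 Epip 874 AM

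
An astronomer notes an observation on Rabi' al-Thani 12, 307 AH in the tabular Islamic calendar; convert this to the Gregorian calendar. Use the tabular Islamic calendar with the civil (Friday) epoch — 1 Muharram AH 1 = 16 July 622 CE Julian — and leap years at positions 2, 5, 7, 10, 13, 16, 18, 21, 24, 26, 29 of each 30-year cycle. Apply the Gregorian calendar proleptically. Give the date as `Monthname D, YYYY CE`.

Julian Day Number of the source date = 2056976.
Converting JDN 2056976 to the Gregorian calendar gives 16 September 919 CE.

September 16, 919 CE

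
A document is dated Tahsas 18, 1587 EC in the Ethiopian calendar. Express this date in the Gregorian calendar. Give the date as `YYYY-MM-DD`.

Julian Day Number of the source date = 2303614.
Converting JDN 2303614 to the Gregorian calendar gives 24 December 1594 CE.

1594-12-24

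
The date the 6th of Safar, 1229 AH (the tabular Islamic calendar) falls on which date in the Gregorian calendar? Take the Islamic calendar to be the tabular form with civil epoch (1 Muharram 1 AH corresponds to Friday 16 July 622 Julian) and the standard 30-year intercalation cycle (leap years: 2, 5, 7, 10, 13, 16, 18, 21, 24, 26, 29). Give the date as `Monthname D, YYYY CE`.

January 28, 1814 CE

Julian Day Number of the source date = 2383637.
Converting JDN 2383637 to the Gregorian calendar gives 28 January 1814 CE.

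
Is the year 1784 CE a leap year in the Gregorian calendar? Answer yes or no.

1784 is divisible by 4 and not by 100, so it is a leap year.

yes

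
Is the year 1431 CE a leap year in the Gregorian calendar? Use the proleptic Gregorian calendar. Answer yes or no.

1431 is not divisible by 4, so it is a common year.

no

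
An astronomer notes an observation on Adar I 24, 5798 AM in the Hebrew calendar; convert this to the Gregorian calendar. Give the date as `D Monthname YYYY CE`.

1 March 2038 CE

Julian Day Number of the source date = 2465484.
Converting JDN 2465484 to the Gregorian calendar gives 1 March 2038 CE.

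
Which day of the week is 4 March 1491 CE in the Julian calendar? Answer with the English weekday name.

Friday

Equivalently 13 March 1491 Gregorian, JDN 2265708.
Since JDN mod 7 = 4 (0 = Monday), the day is Friday.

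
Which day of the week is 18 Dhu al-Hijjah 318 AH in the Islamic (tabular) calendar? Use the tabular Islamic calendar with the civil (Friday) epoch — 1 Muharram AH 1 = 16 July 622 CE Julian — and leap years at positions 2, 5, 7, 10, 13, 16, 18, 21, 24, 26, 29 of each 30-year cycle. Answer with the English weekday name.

Tuesday

In the proleptic Gregorian calendar this is 16 January 931 (JDN 2061116).
Since JDN mod 7 = 1 (0 = Monday), the day is Tuesday.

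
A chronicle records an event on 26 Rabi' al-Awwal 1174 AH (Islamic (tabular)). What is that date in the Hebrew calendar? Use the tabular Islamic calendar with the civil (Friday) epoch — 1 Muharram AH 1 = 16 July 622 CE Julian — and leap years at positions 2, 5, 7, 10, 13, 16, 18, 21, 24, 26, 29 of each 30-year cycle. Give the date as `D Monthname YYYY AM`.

Julian Day Number of the source date = 2364196.
Converting JDN 2364196 to the Hebrew calendar gives 26 Cheshvan 5521 AM.

26 Cheshvan 5521 AM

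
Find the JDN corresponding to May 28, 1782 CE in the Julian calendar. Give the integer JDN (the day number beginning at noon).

Equivalently 8 June 1782 (Gregorian).
JDN 2400001 is 17 November 1858 CE (Gregorian), MJD 0; the target day is −27920 days from there, so JDN = 2372081.

2372081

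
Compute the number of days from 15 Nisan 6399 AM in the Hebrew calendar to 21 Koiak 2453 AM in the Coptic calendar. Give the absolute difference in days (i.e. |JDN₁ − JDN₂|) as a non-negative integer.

35698

JDN of the first date = 2685035.
JDN of the second date = 2720733.
|2720733 − 2685035| = 35698.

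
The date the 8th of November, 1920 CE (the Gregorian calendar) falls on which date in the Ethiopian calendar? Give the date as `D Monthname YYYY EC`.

Both dates share Julian Day Number 2422637; in the Ethiopian calendar that is 29 Tikimt 1913 EC.

29 Tikimt 1913 EC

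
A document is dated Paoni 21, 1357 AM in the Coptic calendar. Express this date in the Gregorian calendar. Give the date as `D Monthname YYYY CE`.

Both dates share Julian Day Number 2320599; in the Gregorian calendar that is 25 June 1641 CE.

25 June 1641 CE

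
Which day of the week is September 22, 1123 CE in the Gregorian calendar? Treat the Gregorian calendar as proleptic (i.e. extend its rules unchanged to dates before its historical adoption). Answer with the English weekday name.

Since JDN mod 7 = 5 (0 = Monday), the day is Saturday.

Saturday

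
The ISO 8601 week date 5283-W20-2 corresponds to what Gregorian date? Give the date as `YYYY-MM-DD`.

ISO week 1 of 5283 is the week containing the first Thursday of 5283.
Week 20, day 2 (Tuesday) lands on 5283-05-18.

5283-05-18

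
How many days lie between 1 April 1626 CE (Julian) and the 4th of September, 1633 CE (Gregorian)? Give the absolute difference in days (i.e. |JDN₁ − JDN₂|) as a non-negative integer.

JDN of the first date = 2315045.
JDN of the second date = 2317748.
|2317748 − 2315045| = 2703.

2703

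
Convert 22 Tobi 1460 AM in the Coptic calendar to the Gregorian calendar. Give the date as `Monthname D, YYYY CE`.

January 29, 1744 CE

Julian Day Number of the source date = 2358071.
Converting JDN 2358071 to the Gregorian calendar gives 29 January 1744 CE.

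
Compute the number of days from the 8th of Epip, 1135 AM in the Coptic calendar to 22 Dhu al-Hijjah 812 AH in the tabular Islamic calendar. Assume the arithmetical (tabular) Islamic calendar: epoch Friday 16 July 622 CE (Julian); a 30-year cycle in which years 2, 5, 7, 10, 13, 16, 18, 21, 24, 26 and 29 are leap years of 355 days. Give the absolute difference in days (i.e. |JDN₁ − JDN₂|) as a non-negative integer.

3353

JDN of the first date = 2239530.
JDN of the second date = 2236177.
|2236177 − 2239530| = 3353.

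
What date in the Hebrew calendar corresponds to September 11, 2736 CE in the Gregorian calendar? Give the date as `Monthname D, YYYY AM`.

Elul 13, 6496 AM

Julian Day Number of the source date = 2720617.
Converting JDN 2720617 to the Hebrew calendar gives 13 Elul 6496 AM.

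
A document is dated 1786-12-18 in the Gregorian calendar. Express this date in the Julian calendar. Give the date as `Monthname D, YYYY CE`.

For dates in this range the Gregorian date is 11 days ahead of the Julian.
18 December 1786 Gregorian − 11 days → 7 December 1786 Julian.

December 7, 1786 CE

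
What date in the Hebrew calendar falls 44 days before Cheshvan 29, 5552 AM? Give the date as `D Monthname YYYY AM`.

15 Tishrei 5552 AM

Counting 44 days back from JDN 2375539 reaches JDN 2375495, which is 15 Tishrei 5552 AM.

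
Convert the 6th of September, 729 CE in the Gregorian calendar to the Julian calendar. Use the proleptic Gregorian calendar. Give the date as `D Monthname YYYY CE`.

2 September 729 CE

For dates in this range the Gregorian date is 4 days ahead of the Julian.
6 September 729 Gregorian − 4 days → 2 September 729 Julian.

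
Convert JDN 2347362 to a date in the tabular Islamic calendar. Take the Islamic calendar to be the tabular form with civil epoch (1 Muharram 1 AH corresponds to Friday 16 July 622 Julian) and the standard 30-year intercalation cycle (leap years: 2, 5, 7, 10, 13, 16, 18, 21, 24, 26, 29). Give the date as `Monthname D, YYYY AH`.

JDN 2347362 is 4 October 1714 in the Gregorian calendar.
In the tabular Islamic calendar that day is Ramadan 25, 1126 AH.

Ramadan 25, 1126 AH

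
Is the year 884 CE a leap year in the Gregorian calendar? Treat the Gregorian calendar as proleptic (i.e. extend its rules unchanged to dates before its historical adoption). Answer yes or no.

yes

884 is divisible by 4 and not by 100, so it is a leap year.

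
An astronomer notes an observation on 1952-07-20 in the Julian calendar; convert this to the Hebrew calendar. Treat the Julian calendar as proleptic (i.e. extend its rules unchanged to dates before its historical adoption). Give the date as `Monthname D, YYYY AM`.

Julian Day Number of the source date = 2434227.
Converting JDN 2434227 to the Hebrew calendar gives 11 Av 5712 AM.

Av 11, 5712 AM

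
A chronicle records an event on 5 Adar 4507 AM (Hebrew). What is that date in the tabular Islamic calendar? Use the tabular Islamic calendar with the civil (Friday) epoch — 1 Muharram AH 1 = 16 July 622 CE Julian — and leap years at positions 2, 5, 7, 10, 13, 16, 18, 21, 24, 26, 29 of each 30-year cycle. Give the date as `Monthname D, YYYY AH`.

Both dates share Julian Day Number 1993949; in the tabular Islamic calendar that is 3 Jumada al-Thani 129 AH.

Jumada al-Thani 3, 129 AH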